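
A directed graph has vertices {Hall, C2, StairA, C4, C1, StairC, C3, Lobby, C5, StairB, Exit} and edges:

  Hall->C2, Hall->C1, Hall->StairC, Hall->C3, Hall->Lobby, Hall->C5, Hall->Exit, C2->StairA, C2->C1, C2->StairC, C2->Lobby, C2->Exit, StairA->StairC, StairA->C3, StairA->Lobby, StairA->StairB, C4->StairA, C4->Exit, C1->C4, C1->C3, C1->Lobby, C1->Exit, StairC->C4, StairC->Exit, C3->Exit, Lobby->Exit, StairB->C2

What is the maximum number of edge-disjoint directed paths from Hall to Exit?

Assign every edge capacity 1; by Menger, the answer equals the max flow.
Path Hall→Exit (+1); total 1.
Path Hall→C2→Exit (+1); total 2.
Path Hall→C1→Exit (+1); total 3.
Path Hall→StairC→Exit (+1); total 4.
Path Hall→C3→Exit (+1); total 5.
Path Hall→Lobby→Exit (+1); total 6.
No residual Hall→Exit path; max flow = 6.
Certifying cut of size 6: {Hall→C1, Hall→C2, Hall→C3, Hall→Exit, Hall→Lobby, Hall→StairC}.

6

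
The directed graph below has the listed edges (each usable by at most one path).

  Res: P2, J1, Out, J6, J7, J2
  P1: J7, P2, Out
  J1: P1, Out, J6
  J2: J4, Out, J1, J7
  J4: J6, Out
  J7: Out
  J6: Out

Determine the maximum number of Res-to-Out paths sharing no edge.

5

Assign every edge capacity 1; by Menger, the answer equals the max flow.
Path Res→Out (+1); total 1.
Path Res→J2→Out (+1); total 2.
Path Res→J1→Out (+1); total 3.
Path Res→J6→Out (+1); total 4.
Path Res→J7→Out (+1); total 5.
No residual Res→Out path; max flow = 5.
Certifying cut of size 5: {Res→J1, Res→J2, Res→J6, Res→J7, Res→Out}.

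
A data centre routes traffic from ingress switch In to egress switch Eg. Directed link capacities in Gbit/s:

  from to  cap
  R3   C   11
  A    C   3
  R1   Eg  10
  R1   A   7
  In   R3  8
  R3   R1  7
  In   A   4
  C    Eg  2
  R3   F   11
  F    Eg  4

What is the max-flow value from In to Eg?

10

Augment In→A→C→Eg: bottleneck 2, flow now 2.
Augment In→R3→F→Eg: bottleneck 4, flow now 6.
Augment In→R3→R1→Eg: bottleneck 4, flow now 10.
No augmenting path remains; maximum flow = 10.
In the residual graph, reachable from In: {In, A, C}.
Min-cut edges: In→R3 (8), C→Eg (2); capacity 8 + 2 = 10.
This cut is saturated, so no flow can exceed 10.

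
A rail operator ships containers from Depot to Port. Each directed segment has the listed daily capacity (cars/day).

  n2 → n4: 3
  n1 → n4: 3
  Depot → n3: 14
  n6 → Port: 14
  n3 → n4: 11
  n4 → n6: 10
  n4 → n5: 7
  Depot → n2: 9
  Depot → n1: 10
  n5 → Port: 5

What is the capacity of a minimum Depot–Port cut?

15

Augment Depot→n1→n4→n5→Port: bottleneck 3, flow now 3.
Augment Depot→n2→n4→n5→Port: bottleneck 2, flow now 5.
Augment Depot→n2→n4→n6→Port: bottleneck 1, flow now 6.
Augment Depot→n3→n4→n6→Port: bottleneck 9, flow now 15.
No augmenting path remains; maximum flow = 15.
By max-flow min-cut, the minimum cut capacity equals the max flow.
In the residual graph, reachable from Depot: {Depot, n1, n2, n3, n4, n5}.
Min-cut edges: n4→n6 (10), n5→Port (5); capacity 10 + 5 = 15.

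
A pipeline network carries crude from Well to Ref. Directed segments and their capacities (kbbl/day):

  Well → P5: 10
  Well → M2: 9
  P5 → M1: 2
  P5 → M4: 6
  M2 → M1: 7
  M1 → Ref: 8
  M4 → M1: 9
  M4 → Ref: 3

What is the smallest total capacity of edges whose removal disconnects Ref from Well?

11

Augment Well→P5→M1→Ref: bottleneck 2, flow now 2.
Augment Well→P5→M4→Ref: bottleneck 3, flow now 5.
Augment Well→M2→M1→Ref: bottleneck 6, flow now 11.
No augmenting path remains; maximum flow = 11.
By max-flow min-cut, the minimum cut capacity equals the max flow.
In the residual graph, reachable from Well: {Well, P5, M2, M1, M4}.
Min-cut edges: M1→Ref (8), M4→Ref (3); capacity 8 + 3 = 11.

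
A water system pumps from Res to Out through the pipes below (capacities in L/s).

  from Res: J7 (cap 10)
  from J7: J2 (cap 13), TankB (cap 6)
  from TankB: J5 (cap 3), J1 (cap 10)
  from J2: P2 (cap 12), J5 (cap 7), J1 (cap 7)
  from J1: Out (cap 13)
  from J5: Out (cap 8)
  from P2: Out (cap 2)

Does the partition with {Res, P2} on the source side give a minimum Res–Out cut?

No — its capacity is 12, but the minimum cut has capacity 10.

Given cut capacity: 10 + 2 = 12.
Augment Res→J7→TankB→J1→Out: bottleneck 6, flow now 6.
Augment Res→J7→J2→J1→Out: bottleneck 4, flow now 10.
No augmenting path remains; maximum flow = 10.
In the residual graph, reachable from Res: {Res}.
Min-cut edges: Res→J7 (10); capacity 10 = 10.
Cut capacity 12 exceeds the max flow 10, so it is not minimum.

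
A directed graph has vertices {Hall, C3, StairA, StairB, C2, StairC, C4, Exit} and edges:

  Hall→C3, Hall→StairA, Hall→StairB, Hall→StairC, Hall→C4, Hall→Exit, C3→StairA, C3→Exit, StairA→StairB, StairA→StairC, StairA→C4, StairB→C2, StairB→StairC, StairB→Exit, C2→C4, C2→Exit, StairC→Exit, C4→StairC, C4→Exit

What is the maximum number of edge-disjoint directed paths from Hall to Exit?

6

Assign every edge capacity 1; by Menger, the answer equals the max flow.
Path Hall→Exit (+1); total 1.
Path Hall→C3→Exit (+1); total 2.
Path Hall→StairB→Exit (+1); total 3.
Path Hall→StairC→Exit (+1); total 4.
Path Hall→C4→Exit (+1); total 5.
Path Hall→StairA→StairB→C2→Exit (+1); total 6.
No residual Hall→Exit path; max flow = 6.
Certifying cut of size 6: {Hall→C3, Hall→C4, Hall→Exit, Hall→StairA, Hall→StairB, Hall→StairC}.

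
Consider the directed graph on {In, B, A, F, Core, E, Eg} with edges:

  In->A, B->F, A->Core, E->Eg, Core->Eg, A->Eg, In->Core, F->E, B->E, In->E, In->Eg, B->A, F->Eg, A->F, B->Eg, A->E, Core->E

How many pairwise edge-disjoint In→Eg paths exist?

4

Assign every edge capacity 1; by Menger, the answer equals the max flow.
Path In→Eg (+1); total 1.
Path In→A→Eg (+1); total 2.
Path In→Core→Eg (+1); total 3.
Path In→E→Eg (+1); total 4.
No residual In→Eg path; max flow = 4.
Certifying cut of size 4: {In→A, In→Core, In→E, In→Eg}.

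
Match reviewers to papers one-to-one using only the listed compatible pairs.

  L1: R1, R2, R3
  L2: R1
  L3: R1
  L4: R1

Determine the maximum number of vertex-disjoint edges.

2

Unit-capacity flow: source→left, listed edges, right→sink; max matching = max flow.
Augmenting path L1→R1 (+1); matched 1.
Augmenting path L2→R1→L1→R2 (+1); matched 2.
No augmenting path remains; maximum matching = 2.
König certificate: {L1, R1} is a vertex cover of size 2 (every listed pair touches it), so no matching can be larger.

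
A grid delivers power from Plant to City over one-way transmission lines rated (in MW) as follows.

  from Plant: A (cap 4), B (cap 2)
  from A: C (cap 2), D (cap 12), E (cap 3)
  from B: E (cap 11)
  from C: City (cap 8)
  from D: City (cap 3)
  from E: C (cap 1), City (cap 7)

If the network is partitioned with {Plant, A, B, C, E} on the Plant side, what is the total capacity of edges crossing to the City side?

27

Edges leaving {Plant, A, B, C, E}: A→D (12), C→City (8), E→City (7).
Cut capacity = 12 + 8 + 7 = 27.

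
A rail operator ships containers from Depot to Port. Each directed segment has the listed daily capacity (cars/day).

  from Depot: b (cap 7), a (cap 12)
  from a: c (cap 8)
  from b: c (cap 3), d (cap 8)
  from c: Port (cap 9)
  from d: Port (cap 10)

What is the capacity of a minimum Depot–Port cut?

Augment Depot→a→c→Port: bottleneck 8, flow now 8.
Augment Depot→b→c→Port: bottleneck 1, flow now 9.
Augment Depot→b→d→Port: bottleneck 6, flow now 15.
No augmenting path remains; maximum flow = 15.
By max-flow min-cut, the minimum cut capacity equals the max flow.
In the residual graph, reachable from Depot: {Depot, a}.
Min-cut edges: Depot→b (7), a→c (8); capacity 7 + 8 = 15.

15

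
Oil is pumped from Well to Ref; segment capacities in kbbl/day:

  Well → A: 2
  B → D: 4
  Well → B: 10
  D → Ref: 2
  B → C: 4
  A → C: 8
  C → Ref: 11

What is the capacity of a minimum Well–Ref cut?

8

Augment Well→A→C→Ref: bottleneck 2, flow now 2.
Augment Well→B→C→Ref: bottleneck 4, flow now 6.
Augment Well→B→D→Ref: bottleneck 2, flow now 8.
No augmenting path remains; maximum flow = 8.
By max-flow min-cut, the minimum cut capacity equals the max flow.
In the residual graph, reachable from Well: {Well, B, D}.
Min-cut edges: Well→A (2), B→C (4), D→Ref (2); capacity 2 + 4 + 2 = 8.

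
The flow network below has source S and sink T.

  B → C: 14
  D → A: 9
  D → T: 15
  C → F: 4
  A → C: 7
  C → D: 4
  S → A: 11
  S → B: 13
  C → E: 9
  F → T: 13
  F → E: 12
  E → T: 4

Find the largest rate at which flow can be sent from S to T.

Augment S→A→C→D→T: bottleneck 4, flow now 4.
Augment S→A→C→E→T: bottleneck 3, flow now 7.
Augment S→B→C→E→T: bottleneck 1, flow now 8.
Augment S→B→C→F→T: bottleneck 4, flow now 12.
No augmenting path remains; maximum flow = 12.
In the residual graph, reachable from S: {S, A, B, C, E}.
Min-cut edges: C→D (4), C→F (4), E→T (4); capacity 4 + 4 + 4 = 12.
This cut is saturated, so no flow can exceed 12.

12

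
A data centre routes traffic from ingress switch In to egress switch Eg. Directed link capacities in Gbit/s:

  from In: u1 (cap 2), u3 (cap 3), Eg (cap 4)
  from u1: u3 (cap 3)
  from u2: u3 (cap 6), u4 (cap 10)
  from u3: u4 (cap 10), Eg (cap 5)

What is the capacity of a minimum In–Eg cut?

Augment In→Eg: bottleneck 4, flow now 4.
Augment In→u3→Eg: bottleneck 3, flow now 7.
Augment In→u1→u3→Eg: bottleneck 2, flow now 9.
No augmenting path remains; maximum flow = 9.
By max-flow min-cut, the minimum cut capacity equals the max flow.
In the residual graph, reachable from In: {In}.
Min-cut edges: In→u1 (2), In→u3 (3), In→Eg (4); capacity 2 + 3 + 4 = 9.

9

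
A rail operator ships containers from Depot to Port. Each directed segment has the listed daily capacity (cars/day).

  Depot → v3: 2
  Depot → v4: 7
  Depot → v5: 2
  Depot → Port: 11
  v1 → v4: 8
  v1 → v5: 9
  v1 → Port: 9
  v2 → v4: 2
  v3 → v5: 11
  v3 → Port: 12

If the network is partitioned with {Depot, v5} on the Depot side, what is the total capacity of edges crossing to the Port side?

Edges leaving {Depot, v5}: Depot→v3 (2), Depot→v4 (7), Depot→Port (11).
Cut capacity = 2 + 7 + 11 = 20.

20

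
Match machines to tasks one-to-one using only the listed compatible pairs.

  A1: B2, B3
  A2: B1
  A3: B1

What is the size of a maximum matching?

2

Unit-capacity flow: source→left, listed edges, right→sink; max matching = max flow.
Augmenting path A1→B2 (+1); matched 1.
Augmenting path A2→B1 (+1); matched 2.
No augmenting path remains; maximum matching = 2.
König certificate: {A1, B1} is a vertex cover of size 2 (every listed pair touches it), so no matching can be larger.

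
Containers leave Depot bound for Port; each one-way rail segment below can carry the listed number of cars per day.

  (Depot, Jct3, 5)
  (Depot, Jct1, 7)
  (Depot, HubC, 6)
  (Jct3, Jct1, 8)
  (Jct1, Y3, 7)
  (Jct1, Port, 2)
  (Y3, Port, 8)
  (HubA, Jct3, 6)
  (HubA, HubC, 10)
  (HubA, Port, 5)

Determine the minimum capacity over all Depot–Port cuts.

Augment Depot→Jct1→Port: bottleneck 2, flow now 2.
Augment Depot→Jct1→Y3→Port: bottleneck 5, flow now 7.
Augment Depot→Jct3→Jct1→Y3→Port: bottleneck 2, flow now 9.
No augmenting path remains; maximum flow = 9.
By max-flow min-cut, the minimum cut capacity equals the max flow.
In the residual graph, reachable from Depot: {Depot, Jct3, Jct1, HubC}.
Min-cut edges: Jct1→Y3 (7), Jct1→Port (2); capacity 7 + 2 = 9.

9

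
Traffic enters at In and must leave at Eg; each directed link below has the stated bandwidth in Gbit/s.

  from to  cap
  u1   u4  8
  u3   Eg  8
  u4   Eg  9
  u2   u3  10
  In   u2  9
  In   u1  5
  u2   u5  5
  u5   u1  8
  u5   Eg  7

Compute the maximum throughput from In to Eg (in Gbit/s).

14

Augment In→u1→u4→Eg: bottleneck 5, flow now 5.
Augment In→u2→u3→Eg: bottleneck 8, flow now 13.
Augment In→u2→u5→Eg: bottleneck 1, flow now 14.
No augmenting path remains; maximum flow = 14.
In the residual graph, reachable from In: {In}.
Min-cut edges: In→u1 (5), In→u2 (9); capacity 5 + 9 = 14.
This cut is saturated, so no flow can exceed 14.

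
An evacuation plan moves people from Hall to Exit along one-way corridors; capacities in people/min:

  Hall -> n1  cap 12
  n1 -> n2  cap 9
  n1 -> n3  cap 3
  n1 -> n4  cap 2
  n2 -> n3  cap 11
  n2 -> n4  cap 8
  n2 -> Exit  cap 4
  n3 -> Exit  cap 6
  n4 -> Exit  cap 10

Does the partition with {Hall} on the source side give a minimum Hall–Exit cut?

Given cut capacity: 12 = 12.
Augment Hall→n1→n2→Exit: bottleneck 4, flow now 4.
Augment Hall→n1→n3→Exit: bottleneck 3, flow now 7.
Augment Hall→n1→n4→Exit: bottleneck 2, flow now 9.
Augment Hall→n1→n2→n3→Exit: bottleneck 3, flow now 12.
No augmenting path remains; maximum flow = 12.
Cut capacity 12 equals the max flow, so it is a minimum cut.

Yes — it is a minimum cut (capacity 12).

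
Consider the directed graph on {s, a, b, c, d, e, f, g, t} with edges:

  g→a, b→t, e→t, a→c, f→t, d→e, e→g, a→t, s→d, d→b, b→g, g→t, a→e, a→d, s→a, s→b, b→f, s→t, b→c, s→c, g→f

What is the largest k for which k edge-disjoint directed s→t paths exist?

Assign every edge capacity 1; by Menger, the answer equals the max flow.
Path s→t (+1); total 1.
Path s→a→t (+1); total 2.
Path s→b→t (+1); total 3.
Path s→d→e→t (+1); total 4.
No residual s→t path; max flow = 4.
Certifying cut of size 4: {s→a, s→b, s→d, s→t}.

4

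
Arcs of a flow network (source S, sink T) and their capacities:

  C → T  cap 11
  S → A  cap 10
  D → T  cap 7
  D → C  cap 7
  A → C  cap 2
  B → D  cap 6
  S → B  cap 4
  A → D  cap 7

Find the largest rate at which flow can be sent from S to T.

13

Augment S→A→C→T: bottleneck 2, flow now 2.
Augment S→A→D→T: bottleneck 7, flow now 9.
Augment S→B→D→C→T: bottleneck 4, flow now 13.
No augmenting path remains; maximum flow = 13.
In the residual graph, reachable from S: {S, A}.
Min-cut edges: S→B (4), A→C (2), A→D (7); capacity 4 + 2 + 7 = 13.
This cut is saturated, so no flow can exceed 13.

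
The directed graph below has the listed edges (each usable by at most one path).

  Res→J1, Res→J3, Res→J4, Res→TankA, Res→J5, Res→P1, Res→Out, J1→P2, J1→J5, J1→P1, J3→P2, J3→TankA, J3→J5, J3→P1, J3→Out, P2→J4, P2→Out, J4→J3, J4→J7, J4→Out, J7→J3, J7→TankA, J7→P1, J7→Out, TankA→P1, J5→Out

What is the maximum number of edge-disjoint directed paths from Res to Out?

Assign every edge capacity 1; by Menger, the answer equals the max flow.
Path Res→Out (+1); total 1.
Path Res→J3→Out (+1); total 2.
Path Res→J4→Out (+1); total 3.
Path Res→J5→Out (+1); total 4.
Path Res→J1→P2→Out (+1); total 5.
No residual Res→Out path; max flow = 5.
Certifying cut of size 5: {Res→J1, Res→J3, Res→J4, Res→J5, Res→Out}.

5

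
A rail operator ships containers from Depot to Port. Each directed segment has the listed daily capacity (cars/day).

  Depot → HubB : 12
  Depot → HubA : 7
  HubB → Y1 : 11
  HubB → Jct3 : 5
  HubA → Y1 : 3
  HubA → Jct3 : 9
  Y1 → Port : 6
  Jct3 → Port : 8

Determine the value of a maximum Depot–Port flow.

Augment Depot→HubB→Y1→Port: bottleneck 6, flow now 6.
Augment Depot→HubB→Jct3→Port: bottleneck 5, flow now 11.
Augment Depot→HubA→Jct3→Port: bottleneck 3, flow now 14.
No augmenting path remains; maximum flow = 14.
In the residual graph, reachable from Depot: {Depot, HubB, HubA, Y1, Jct3}.
Min-cut edges: Y1→Port (6), Jct3→Port (8); capacity 6 + 8 = 14.
This cut is saturated, so no flow can exceed 14.

14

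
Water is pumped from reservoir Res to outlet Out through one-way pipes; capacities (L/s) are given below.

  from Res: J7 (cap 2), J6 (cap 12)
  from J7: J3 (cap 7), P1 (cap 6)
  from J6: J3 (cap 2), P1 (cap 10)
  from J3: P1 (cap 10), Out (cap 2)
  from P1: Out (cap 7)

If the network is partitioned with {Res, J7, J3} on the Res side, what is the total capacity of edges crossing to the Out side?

Edges leaving {Res, J7, J3}: Res→J6 (12), J7→P1 (6), J3→P1 (10), J3→Out (2).
Cut capacity = 12 + 6 + 10 + 2 = 30.

30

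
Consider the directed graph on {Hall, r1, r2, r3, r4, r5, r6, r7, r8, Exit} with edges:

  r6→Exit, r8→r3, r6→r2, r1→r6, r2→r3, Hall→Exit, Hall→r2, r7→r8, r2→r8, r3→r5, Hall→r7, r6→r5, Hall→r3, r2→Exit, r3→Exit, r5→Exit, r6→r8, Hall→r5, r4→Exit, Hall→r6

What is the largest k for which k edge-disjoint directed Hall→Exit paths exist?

5

Assign every edge capacity 1; by Menger, the answer equals the max flow.
Path Hall→Exit (+1); total 1.
Path Hall→r2→Exit (+1); total 2.
Path Hall→r3→Exit (+1); total 3.
Path Hall→r5→Exit (+1); total 4.
Path Hall→r6→Exit (+1); total 5.
No residual Hall→Exit path; max flow = 5.
Certifying cut of size 5: {Hall→Exit, Hall→r2, Hall→r6, r3→Exit, r5→Exit}.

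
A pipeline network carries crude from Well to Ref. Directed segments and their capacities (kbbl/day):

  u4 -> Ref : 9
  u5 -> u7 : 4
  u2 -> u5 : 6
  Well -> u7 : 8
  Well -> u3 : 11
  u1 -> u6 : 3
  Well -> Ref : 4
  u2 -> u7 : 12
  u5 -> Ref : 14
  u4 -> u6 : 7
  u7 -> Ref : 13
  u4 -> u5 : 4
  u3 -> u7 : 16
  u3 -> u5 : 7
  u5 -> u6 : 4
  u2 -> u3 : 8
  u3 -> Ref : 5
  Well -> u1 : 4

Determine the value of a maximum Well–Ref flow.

Augment Well→Ref: bottleneck 4, flow now 4.
Augment Well→u3→Ref: bottleneck 5, flow now 9.
Augment Well→u7→Ref: bottleneck 8, flow now 17.
Augment Well→u3→u5→Ref: bottleneck 6, flow now 23.
No augmenting path remains; maximum flow = 23.
In the residual graph, reachable from Well: {Well, u1, u6}.
Min-cut edges: Well→u3 (11), Well→u7 (8), Well→Ref (4); capacity 11 + 8 + 4 = 23.
This cut is saturated, so no flow can exceed 23.

23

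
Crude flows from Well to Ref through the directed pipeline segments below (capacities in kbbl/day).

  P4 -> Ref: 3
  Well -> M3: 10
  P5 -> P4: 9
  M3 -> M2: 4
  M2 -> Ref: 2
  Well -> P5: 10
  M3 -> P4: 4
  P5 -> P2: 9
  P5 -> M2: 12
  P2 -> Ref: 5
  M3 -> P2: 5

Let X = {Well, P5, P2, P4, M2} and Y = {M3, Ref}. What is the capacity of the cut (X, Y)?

20

Edges leaving {Well, P5, P2, P4, M2}: Well→M3 (10), P2→Ref (5), P4→Ref (3), M2→Ref (2).
Cut capacity = 10 + 5 + 3 + 2 = 20.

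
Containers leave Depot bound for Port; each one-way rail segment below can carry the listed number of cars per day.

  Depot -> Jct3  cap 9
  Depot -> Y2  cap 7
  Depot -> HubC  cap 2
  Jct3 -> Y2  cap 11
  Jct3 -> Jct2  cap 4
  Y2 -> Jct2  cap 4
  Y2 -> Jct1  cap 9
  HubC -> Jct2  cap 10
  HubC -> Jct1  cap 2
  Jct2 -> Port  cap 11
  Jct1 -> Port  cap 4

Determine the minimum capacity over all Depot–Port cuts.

Augment Depot→Jct3→Jct2→Port: bottleneck 4, flow now 4.
Augment Depot→Y2→Jct2→Port: bottleneck 4, flow now 8.
Augment Depot→Y2→Jct1→Port: bottleneck 3, flow now 11.
Augment Depot→HubC→Jct2→Port: bottleneck 2, flow now 13.
Augment Depot→Jct3→Y2→Jct1→Port: bottleneck 1, flow now 14.
No augmenting path remains; maximum flow = 14.
By max-flow min-cut, the minimum cut capacity equals the max flow.
In the residual graph, reachable from Depot: {Depot, Jct3, Y2, Jct1}.
Min-cut edges: Depot→HubC (2), Jct3→Jct2 (4), Y2→Jct2 (4), Jct1→Port (4); capacity 2 + 4 + 4 + 4 = 14.

14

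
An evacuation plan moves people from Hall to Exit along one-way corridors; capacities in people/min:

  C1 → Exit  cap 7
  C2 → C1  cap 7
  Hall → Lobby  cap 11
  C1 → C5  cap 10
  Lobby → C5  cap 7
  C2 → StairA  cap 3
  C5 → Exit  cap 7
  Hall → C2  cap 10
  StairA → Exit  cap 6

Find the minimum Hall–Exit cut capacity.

Augment Hall→Lobby→C5→Exit: bottleneck 7, flow now 7.
Augment Hall→C2→C1→Exit: bottleneck 7, flow now 14.
Augment Hall→C2→StairA→Exit: bottleneck 3, flow now 17.
No augmenting path remains; maximum flow = 17.
By max-flow min-cut, the minimum cut capacity equals the max flow.
In the residual graph, reachable from Hall: {Hall, Lobby}.
Min-cut edges: Hall→C2 (10), Lobby→C5 (7); capacity 10 + 7 = 17.

17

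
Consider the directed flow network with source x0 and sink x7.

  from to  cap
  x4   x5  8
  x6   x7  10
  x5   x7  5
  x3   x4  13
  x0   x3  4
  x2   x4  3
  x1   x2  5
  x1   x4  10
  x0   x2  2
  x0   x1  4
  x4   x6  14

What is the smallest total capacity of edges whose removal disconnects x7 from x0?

10

Augment x0→x1→x4→x5→x7: bottleneck 4, flow now 4.
Augment x0→x2→x4→x5→x7: bottleneck 1, flow now 5.
Augment x0→x2→x4→x6→x7: bottleneck 1, flow now 6.
Augment x0→x3→x4→x6→x7: bottleneck 4, flow now 10.
No augmenting path remains; maximum flow = 10.
By max-flow min-cut, the minimum cut capacity equals the max flow.
In the residual graph, reachable from x0: {x0}.
Min-cut edges: x0→x1 (4), x0→x2 (2), x0→x3 (4); capacity 4 + 2 + 4 = 10.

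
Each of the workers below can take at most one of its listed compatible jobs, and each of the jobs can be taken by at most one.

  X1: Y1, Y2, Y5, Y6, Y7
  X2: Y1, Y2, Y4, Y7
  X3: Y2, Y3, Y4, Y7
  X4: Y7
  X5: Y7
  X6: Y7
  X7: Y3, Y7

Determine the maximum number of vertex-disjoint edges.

5

Unit-capacity flow: source→left, listed edges, right→sink; max matching = max flow.
Augmenting path X1→Y1 (+1); matched 1.
Augmenting path X2→Y2 (+1); matched 2.
Augmenting path X3→Y3 (+1); matched 3.
Augmenting path X4→Y7 (+1); matched 4.
Augmenting path X7→Y3→X3→Y4 (+1); matched 5.
No augmenting path remains; maximum matching = 5.
König certificate: {X1, X2, X3, X7, Y7} is a vertex cover of size 5 (every listed pair touches it), so no matching can be larger.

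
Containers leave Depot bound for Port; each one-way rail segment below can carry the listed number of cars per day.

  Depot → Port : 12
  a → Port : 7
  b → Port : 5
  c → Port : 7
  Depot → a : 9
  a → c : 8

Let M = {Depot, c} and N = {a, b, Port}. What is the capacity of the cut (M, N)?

28

Edges leaving {Depot, c}: Depot→a (9), Depot→Port (12), c→Port (7).
Cut capacity = 9 + 12 + 7 = 28.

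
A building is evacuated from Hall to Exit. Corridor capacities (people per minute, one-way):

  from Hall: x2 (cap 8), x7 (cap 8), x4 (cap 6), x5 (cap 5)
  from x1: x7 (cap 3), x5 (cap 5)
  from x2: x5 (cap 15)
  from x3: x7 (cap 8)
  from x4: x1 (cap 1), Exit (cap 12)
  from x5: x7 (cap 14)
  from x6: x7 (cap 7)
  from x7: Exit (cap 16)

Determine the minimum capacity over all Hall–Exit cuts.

22

Augment Hall→x4→Exit: bottleneck 6, flow now 6.
Augment Hall→x7→Exit: bottleneck 8, flow now 14.
Augment Hall→x5→x7→Exit: bottleneck 5, flow now 19.
Augment Hall→x2→x5→x7→Exit: bottleneck 3, flow now 22.
No augmenting path remains; maximum flow = 22.
By max-flow min-cut, the minimum cut capacity equals the max flow.
In the residual graph, reachable from Hall: {Hall, x2, x5, x7}.
Min-cut edges: Hall→x4 (6), x7→Exit (16); capacity 6 + 16 = 22.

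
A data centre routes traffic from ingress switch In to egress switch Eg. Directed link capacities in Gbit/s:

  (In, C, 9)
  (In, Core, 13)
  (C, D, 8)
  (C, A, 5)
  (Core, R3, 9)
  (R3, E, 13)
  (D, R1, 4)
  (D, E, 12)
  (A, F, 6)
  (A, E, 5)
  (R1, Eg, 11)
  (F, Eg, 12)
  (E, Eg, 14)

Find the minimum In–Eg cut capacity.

18

Augment In→C→D→R1→Eg: bottleneck 4, flow now 4.
Augment In→C→D→E→Eg: bottleneck 4, flow now 8.
Augment In→C→A→F→Eg: bottleneck 1, flow now 9.
Augment In→Core→R3→E→Eg: bottleneck 9, flow now 18.
No augmenting path remains; maximum flow = 18.
By max-flow min-cut, the minimum cut capacity equals the max flow.
In the residual graph, reachable from In: {In, Core}.
Min-cut edges: In→C (9), Core→R3 (9); capacity 9 + 9 = 18.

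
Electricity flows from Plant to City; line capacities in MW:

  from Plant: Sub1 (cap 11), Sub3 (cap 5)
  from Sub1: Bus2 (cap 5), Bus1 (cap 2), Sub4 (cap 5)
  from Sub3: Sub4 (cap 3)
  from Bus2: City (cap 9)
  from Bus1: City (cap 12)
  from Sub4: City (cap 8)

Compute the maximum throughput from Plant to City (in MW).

Augment Plant→Sub1→Bus2→City: bottleneck 5, flow now 5.
Augment Plant→Sub1→Bus1→City: bottleneck 2, flow now 7.
Augment Plant→Sub1→Sub4→City: bottleneck 4, flow now 11.
Augment Plant→Sub3→Sub4→City: bottleneck 3, flow now 14.
No augmenting path remains; maximum flow = 14.
In the residual graph, reachable from Plant: {Plant, Sub3}.
Min-cut edges: Plant→Sub1 (11), Sub3→Sub4 (3); capacity 11 + 3 = 14.
This cut is saturated, so no flow can exceed 14.

14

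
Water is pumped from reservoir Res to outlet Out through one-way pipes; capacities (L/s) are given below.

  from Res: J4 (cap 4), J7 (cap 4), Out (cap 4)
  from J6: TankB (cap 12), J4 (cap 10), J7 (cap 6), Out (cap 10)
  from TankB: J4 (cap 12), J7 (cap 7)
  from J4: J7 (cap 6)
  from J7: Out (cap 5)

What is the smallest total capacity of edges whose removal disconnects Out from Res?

Augment Res→Out: bottleneck 4, flow now 4.
Augment Res→J7→Out: bottleneck 4, flow now 8.
Augment Res→J4→J7→Out: bottleneck 1, flow now 9.
No augmenting path remains; maximum flow = 9.
By max-flow min-cut, the minimum cut capacity equals the max flow.
In the residual graph, reachable from Res: {Res, J4, J7}.
Min-cut edges: Res→Out (4), J7→Out (5); capacity 4 + 5 = 9.

9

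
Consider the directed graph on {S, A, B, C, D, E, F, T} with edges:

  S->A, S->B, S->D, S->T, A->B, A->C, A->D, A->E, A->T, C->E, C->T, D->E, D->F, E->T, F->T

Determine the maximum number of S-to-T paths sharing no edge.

3

Assign every edge capacity 1; by Menger, the answer equals the max flow.
Path S→T (+1); total 1.
Path S→A→T (+1); total 2.
Path S→D→E→T (+1); total 3.
No residual S→T path; max flow = 3.
Certifying cut of size 3: {S→A, S→D, S→T}.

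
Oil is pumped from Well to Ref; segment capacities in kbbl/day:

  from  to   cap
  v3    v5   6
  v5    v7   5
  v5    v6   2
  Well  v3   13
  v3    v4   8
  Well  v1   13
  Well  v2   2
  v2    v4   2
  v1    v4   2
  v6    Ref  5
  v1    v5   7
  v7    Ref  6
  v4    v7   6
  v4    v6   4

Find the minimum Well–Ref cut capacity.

Augment Well→v1→v4→v6→Ref: bottleneck 2, flow now 2.
Augment Well→v1→v5→v6→Ref: bottleneck 2, flow now 4.
Augment Well→v1→v5→v7→Ref: bottleneck 5, flow now 9.
Augment Well→v2→v4→v6→Ref: bottleneck 1, flow now 10.
Augment Well→v2→v4→v7→Ref: bottleneck 1, flow now 11.
No augmenting path remains; maximum flow = 11.
By max-flow min-cut, the minimum cut capacity equals the max flow.
In the residual graph, reachable from Well: {Well, v1, v2, v3, v4, v5, v6, v7}.
Min-cut edges: v6→Ref (5), v7→Ref (6); capacity 5 + 6 = 11.

11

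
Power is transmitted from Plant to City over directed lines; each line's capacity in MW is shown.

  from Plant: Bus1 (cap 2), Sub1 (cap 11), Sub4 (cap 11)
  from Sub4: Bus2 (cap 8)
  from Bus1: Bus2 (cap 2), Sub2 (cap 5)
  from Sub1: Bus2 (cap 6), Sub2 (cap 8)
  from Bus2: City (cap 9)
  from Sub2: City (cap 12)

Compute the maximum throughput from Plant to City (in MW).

19

Augment Plant→Sub4→Bus2→City: bottleneck 8, flow now 8.
Augment Plant→Bus1→Bus2→City: bottleneck 1, flow now 9.
Augment Plant→Bus1→Sub2→City: bottleneck 1, flow now 10.
Augment Plant→Sub1→Sub2→City: bottleneck 8, flow now 18.
Augment Plant→Sub1→Bus2→Bus1→Sub2→City: bottleneck 1, flow now 19. (uses reverse residual edge)
No augmenting path remains; maximum flow = 19.
In the residual graph, reachable from Plant: {Plant, Sub4, Sub1, Bus2}.
Min-cut edges: Plant→Bus1 (2), Sub1→Sub2 (8), Bus2→City (9); capacity 2 + 8 + 9 = 19.
This cut is saturated, so no flow can exceed 19.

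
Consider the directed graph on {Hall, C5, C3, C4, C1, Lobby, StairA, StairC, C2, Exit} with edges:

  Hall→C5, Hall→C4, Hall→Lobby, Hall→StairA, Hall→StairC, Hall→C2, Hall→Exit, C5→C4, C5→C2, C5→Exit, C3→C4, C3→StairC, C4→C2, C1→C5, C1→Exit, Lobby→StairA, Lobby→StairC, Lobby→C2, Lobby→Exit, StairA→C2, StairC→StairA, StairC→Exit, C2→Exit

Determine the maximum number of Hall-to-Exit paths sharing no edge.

Assign every edge capacity 1; by Menger, the answer equals the max flow.
Path Hall→Exit (+1); total 1.
Path Hall→C5→Exit (+1); total 2.
Path Hall→Lobby→Exit (+1); total 3.
Path Hall→StairC→Exit (+1); total 4.
Path Hall→C2→Exit (+1); total 5.
No residual Hall→Exit path; max flow = 5.
Certifying cut of size 5: {C2→Exit, Hall→C5, Hall→Exit, Hall→Lobby, Hall→StairC}.

5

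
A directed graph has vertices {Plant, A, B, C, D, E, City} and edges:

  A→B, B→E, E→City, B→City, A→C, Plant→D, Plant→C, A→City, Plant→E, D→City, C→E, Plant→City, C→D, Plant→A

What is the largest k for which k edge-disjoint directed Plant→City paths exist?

4

Assign every edge capacity 1; by Menger, the answer equals the max flow.
Path Plant→City (+1); total 1.
Path Plant→A→City (+1); total 2.
Path Plant→D→City (+1); total 3.
Path Plant→E→City (+1); total 4.
No residual Plant→City path; max flow = 4.
Certifying cut of size 4: {D→City, E→City, Plant→A, Plant→City}.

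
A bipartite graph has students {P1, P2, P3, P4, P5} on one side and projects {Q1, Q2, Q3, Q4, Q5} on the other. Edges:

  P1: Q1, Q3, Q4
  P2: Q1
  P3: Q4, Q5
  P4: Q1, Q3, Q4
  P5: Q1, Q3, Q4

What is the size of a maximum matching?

4

Unit-capacity flow: source→left, listed edges, right→sink; max matching = max flow.
Augmenting path P1→Q1 (+1); matched 1.
Augmenting path P3→Q4 (+1); matched 2.
Augmenting path P4→Q3 (+1); matched 3.
Augmenting path P5→Q4→P3→Q5 (+1); matched 4.
No augmenting path remains; maximum matching = 4.
König certificate: {P3, Q1, Q3, Q4} is a vertex cover of size 4 (every listed pair touches it), so no matching can be larger.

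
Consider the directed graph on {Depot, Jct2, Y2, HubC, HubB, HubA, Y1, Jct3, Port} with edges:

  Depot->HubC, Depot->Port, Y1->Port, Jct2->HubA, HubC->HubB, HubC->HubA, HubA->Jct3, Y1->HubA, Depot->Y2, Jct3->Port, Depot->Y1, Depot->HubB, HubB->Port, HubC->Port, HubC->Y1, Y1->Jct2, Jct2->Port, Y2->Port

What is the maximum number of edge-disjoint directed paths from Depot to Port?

5

Assign every edge capacity 1; by Menger, the answer equals the max flow.
Path Depot→Port (+1); total 1.
Path Depot→Y2→Port (+1); total 2.
Path Depot→HubC→Port (+1); total 3.
Path Depot→HubB→Port (+1); total 4.
Path Depot→Y1→Port (+1); total 5.
No residual Depot→Port path; max flow = 5.
Certifying cut of size 5: {Depot→HubB, Depot→HubC, Depot→Port, Depot→Y1, Depot→Y2}.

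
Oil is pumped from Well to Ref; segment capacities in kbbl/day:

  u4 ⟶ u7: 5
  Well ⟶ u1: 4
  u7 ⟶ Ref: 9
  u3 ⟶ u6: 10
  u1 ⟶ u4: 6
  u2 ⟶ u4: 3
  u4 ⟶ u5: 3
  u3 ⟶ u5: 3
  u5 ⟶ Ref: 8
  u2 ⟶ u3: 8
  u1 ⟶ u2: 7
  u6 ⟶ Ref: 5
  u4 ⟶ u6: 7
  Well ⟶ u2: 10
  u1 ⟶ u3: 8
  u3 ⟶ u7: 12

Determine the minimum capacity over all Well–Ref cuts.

14

Augment Well→u1→u3→u5→Ref: bottleneck 3, flow now 3.
Augment Well→u1→u3→u6→Ref: bottleneck 1, flow now 4.
Augment Well→u2→u3→u6→Ref: bottleneck 4, flow now 8.
Augment Well→u2→u3→u7→Ref: bottleneck 4, flow now 12.
Augment Well→u2→u4→u5→Ref: bottleneck 2, flow now 14.
No augmenting path remains; maximum flow = 14.
By max-flow min-cut, the minimum cut capacity equals the max flow.
In the residual graph, reachable from Well: {Well}.
Min-cut edges: Well→u1 (4), Well→u2 (10); capacity 4 + 10 = 14.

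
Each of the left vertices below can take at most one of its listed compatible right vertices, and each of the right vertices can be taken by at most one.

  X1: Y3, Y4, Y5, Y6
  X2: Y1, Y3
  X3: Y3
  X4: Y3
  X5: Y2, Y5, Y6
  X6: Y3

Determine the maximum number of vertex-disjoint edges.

Unit-capacity flow: source→left, listed edges, right→sink; max matching = max flow.
Augmenting path X1→Y3 (+1); matched 1.
Augmenting path X2→Y1 (+1); matched 2.
Augmenting path X5→Y2 (+1); matched 3.
Augmenting path X3→Y3→X1→Y4 (+1); matched 4.
No augmenting path remains; maximum matching = 4.
König certificate: {X1, X2, X5, Y3} is a vertex cover of size 4 (every listed pair touches it), so no matching can be larger.

4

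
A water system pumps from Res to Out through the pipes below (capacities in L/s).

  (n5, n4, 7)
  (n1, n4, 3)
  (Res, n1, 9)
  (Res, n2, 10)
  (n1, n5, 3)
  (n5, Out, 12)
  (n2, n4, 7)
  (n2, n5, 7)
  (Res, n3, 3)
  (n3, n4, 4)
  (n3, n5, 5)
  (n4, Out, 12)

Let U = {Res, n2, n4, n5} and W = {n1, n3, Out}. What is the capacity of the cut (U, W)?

36

Edges leaving {Res, n2, n4, n5}: Res→n1 (9), Res→n3 (3), n4→Out (12), n5→Out (12).
Cut capacity = 9 + 3 + 12 + 12 = 36.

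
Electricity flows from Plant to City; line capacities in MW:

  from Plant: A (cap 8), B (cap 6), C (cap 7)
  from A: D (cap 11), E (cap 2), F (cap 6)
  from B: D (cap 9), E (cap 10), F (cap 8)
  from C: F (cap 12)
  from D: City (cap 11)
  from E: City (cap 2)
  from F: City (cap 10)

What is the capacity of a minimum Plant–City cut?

21

Augment Plant→A→D→City: bottleneck 8, flow now 8.
Augment Plant→B→D→City: bottleneck 3, flow now 11.
Augment Plant→B→E→City: bottleneck 2, flow now 13.
Augment Plant→B→F→City: bottleneck 1, flow now 14.
Augment Plant→C→F→City: bottleneck 7, flow now 21.
No augmenting path remains; maximum flow = 21.
By max-flow min-cut, the minimum cut capacity equals the max flow.
In the residual graph, reachable from Plant: {Plant}.
Min-cut edges: Plant→A (8), Plant→B (6), Plant→C (7); capacity 8 + 6 + 7 = 21.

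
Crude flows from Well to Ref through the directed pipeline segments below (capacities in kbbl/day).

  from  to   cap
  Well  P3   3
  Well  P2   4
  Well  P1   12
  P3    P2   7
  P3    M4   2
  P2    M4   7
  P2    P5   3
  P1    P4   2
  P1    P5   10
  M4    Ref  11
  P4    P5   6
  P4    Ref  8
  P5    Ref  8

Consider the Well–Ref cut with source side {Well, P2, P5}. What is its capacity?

Edges leaving {Well, P2, P5}: Well→P3 (3), Well→P1 (12), P2→M4 (7), P5→Ref (8).
Cut capacity = 3 + 12 + 7 + 8 = 30.

30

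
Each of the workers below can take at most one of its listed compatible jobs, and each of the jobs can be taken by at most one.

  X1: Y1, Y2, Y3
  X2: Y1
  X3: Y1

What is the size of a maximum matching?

Unit-capacity flow: source→left, listed edges, right→sink; max matching = max flow.
Augmenting path X1→Y1 (+1); matched 1.
Augmenting path X2→Y1→X1→Y2 (+1); matched 2.
No augmenting path remains; maximum matching = 2.
König certificate: {X1, Y1} is a vertex cover of size 2 (every listed pair touches it), so no matching can be larger.

2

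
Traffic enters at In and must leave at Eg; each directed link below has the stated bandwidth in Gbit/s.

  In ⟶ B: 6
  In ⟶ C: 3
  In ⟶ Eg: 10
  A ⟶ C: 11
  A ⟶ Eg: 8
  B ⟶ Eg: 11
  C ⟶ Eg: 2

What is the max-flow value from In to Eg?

18

Augment In→Eg: bottleneck 10, flow now 10.
Augment In→B→Eg: bottleneck 6, flow now 16.
Augment In→C→Eg: bottleneck 2, flow now 18.
No augmenting path remains; maximum flow = 18.
In the residual graph, reachable from In: {In, C}.
Min-cut edges: In→B (6), In→Eg (10), C→Eg (2); capacity 6 + 10 + 2 = 18.
This cut is saturated, so no flow can exceed 18.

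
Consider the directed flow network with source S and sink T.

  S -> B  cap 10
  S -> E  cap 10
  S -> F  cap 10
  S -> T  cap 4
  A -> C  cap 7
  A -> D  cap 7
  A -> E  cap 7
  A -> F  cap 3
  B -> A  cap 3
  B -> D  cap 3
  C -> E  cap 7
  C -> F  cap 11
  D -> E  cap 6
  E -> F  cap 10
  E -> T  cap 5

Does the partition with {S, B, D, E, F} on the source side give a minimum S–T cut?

Given cut capacity: 4 + 3 + 5 = 12.
Augment S→T: bottleneck 4, flow now 4.
Augment S→E→T: bottleneck 5, flow now 9.
No augmenting path remains; maximum flow = 9.
In the residual graph, reachable from S: {S, A, B, C, D, E, F}.
Min-cut edges: S→T (4), E→T (5); capacity 4 + 5 = 9.
Cut capacity 12 exceeds the max flow 9, so it is not minimum.

No — its capacity is 12, but the minimum cut has capacity 9.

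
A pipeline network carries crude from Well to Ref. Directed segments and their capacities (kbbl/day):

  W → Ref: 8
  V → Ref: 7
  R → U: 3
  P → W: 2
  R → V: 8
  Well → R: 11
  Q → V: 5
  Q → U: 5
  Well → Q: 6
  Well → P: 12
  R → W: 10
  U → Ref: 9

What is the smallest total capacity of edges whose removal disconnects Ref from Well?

19

Augment Well→P→W→Ref: bottleneck 2, flow now 2.
Augment Well→Q→U→Ref: bottleneck 5, flow now 7.
Augment Well→Q→V→Ref: bottleneck 1, flow now 8.
Augment Well→R→U→Ref: bottleneck 3, flow now 11.
Augment Well→R→V→Ref: bottleneck 6, flow now 17.
Augment Well→R→W→Ref: bottleneck 2, flow now 19.
No augmenting path remains; maximum flow = 19.
By max-flow min-cut, the minimum cut capacity equals the max flow.
In the residual graph, reachable from Well: {Well, P}.
Min-cut edges: Well→Q (6), Well→R (11), P→W (2); capacity 6 + 11 + 2 = 19.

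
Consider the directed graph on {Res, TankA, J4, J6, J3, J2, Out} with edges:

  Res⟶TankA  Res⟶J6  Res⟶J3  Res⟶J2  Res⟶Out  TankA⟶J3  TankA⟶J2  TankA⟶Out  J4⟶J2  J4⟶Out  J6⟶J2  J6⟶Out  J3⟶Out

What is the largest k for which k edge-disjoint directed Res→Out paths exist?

4

Assign every edge capacity 1; by Menger, the answer equals the max flow.
Path Res→Out (+1); total 1.
Path Res→TankA→Out (+1); total 2.
Path Res→J6→Out (+1); total 3.
Path Res→J3→Out (+1); total 4.
No residual Res→Out path; max flow = 4.
Certifying cut of size 4: {Res→J3, Res→J6, Res→Out, Res→TankA}.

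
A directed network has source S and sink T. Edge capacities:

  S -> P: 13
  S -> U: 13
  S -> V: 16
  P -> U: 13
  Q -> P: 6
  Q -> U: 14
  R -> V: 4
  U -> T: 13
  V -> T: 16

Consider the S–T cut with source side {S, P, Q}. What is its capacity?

56

Edges leaving {S, P, Q}: S→U (13), S→V (16), P→U (13), Q→U (14).
Cut capacity = 13 + 16 + 13 + 14 = 56.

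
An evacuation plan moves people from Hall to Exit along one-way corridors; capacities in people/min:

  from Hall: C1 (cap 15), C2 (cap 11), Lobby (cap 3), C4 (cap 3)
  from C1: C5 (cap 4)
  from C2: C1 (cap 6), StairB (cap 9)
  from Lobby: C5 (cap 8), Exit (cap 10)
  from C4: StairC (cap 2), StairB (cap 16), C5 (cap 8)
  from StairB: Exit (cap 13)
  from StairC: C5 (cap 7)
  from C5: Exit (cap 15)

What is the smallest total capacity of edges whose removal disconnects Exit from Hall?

Augment Hall→Lobby→Exit: bottleneck 3, flow now 3.
Augment Hall→C1→C5→Exit: bottleneck 4, flow now 7.
Augment Hall→C2→StairB→Exit: bottleneck 9, flow now 16.
Augment Hall→C4→StairB→Exit: bottleneck 3, flow now 19.
No augmenting path remains; maximum flow = 19.
By max-flow min-cut, the minimum cut capacity equals the max flow.
In the residual graph, reachable from Hall: {Hall, C1, C2}.
Min-cut edges: Hall→Lobby (3), Hall→C4 (3), C1→C5 (4), C2→StairB (9); capacity 3 + 3 + 4 + 9 = 19.

19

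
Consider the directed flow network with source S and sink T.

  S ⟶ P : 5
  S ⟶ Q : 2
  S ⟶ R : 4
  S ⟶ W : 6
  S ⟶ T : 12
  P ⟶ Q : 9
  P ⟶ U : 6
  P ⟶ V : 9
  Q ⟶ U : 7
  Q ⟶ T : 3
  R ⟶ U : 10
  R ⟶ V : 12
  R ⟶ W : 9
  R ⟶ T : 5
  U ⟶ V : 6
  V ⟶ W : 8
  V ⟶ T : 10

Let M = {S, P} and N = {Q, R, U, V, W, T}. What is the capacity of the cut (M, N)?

48

Edges leaving {S, P}: S→Q (2), S→R (4), S→W (6), S→T (12), P→Q (9), P→U (6), P→V (9).
Cut capacity = 2 + 4 + 6 + 12 + 9 + 6 + 9 = 48.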